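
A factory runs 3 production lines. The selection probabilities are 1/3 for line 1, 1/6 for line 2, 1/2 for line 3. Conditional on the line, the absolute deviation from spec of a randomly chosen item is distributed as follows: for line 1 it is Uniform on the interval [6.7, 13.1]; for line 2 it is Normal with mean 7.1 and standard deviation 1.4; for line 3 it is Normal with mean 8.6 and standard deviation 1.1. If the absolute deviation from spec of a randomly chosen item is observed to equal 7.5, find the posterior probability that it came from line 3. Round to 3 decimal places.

Likelihoods f(7.5 | ·): 1: 0.15625; 2: 0.273562; 3: 0.219973.
Posterior ∝ prior × likelihood. Numerator for 3: 0.5·0.219973 = 0.109987.
Normalizing constant: 0.333333·0.15625 + 0.166667·0.273562 + 0.5·0.219973 = 0.207664.
P(3 | observation) = 0.109987 / 0.207664 = 0.529639.

0.530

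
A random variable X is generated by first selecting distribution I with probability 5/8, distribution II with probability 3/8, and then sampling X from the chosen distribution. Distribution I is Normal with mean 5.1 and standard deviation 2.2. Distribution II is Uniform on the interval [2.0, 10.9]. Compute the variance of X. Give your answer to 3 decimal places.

5.927

Per component, I: μ=5.1, E[X²]=30.85; II: μ=6.45, E[X²]=48.2033.
E[X] = 0.625·5.1 + 0.375·6.45 = 5.60625.
E[X²] = 0.625·30.85 + 0.375·48.2033 = 37.3575.
Var(X) = E[X²] − (E[X])² = 37.3575 − 31.43 = 5.92746.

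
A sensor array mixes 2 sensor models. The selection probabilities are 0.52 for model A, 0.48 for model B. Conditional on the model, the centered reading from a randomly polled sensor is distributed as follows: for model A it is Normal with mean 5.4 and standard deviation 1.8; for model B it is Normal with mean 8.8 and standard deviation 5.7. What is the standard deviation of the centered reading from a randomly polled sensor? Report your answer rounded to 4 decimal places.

4.4906

Per component, A: μ=5.4, E[X²]=32.4; B: μ=8.8, E[X²]=109.93.
E[X] = 0.52·5.4 + 0.48·8.8 = 7.032.
E[X²] = 0.52·32.4 + 0.48·109.93 = 69.6144.
Var(X) = E[X²] − (E[X])² = 69.6144 − 49.449 = 20.1654.
SD(X) = √20.1654 = 4.49059.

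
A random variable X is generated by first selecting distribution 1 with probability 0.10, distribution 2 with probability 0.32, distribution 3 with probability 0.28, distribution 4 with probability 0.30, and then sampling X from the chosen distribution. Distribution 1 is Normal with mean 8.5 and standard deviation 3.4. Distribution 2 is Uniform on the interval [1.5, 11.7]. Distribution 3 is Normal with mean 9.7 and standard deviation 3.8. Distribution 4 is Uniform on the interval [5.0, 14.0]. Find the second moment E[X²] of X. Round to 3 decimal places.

For each component E[X²] = Var + (mean)², giving 1: 83.81; 2: 52.23; 3: 108.53; 4: 97.
Overall E[X²] = 0.1·83.81 + 0.32·52.23 + 0.28·108.53 + 0.3·97 = 84.583.

84.583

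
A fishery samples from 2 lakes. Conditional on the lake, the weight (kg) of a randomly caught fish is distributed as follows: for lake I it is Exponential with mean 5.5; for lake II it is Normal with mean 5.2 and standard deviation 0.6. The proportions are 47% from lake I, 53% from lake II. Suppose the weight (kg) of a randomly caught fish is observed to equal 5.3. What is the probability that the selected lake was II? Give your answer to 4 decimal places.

Likelihoods f(5.3 | ·): I: 0.0693642; II: 0.655733.
Posterior ∝ prior × likelihood. Numerator for II: 0.53·0.655733 = 0.347538.
Normalizing constant: 0.47·0.0693642 + 0.53·0.655733 = 0.38014.
P(II | observation) = 0.347538 / 0.38014 = 0.914239.

0.9142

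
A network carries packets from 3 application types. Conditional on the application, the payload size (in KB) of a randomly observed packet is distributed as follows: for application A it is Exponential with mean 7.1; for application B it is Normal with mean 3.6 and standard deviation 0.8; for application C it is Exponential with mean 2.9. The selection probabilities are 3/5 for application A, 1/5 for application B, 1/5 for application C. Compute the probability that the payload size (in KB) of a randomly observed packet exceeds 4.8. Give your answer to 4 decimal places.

Conditional on each application, P(X > 4.8): A: 0.508619; B: 0.0668072; C: 0.191059.
By total probability, P(X > 4.8) = 0.6·0.508619 + 0.2·0.0668072 + 0.2·0.191059 = 0.356745.

0.3567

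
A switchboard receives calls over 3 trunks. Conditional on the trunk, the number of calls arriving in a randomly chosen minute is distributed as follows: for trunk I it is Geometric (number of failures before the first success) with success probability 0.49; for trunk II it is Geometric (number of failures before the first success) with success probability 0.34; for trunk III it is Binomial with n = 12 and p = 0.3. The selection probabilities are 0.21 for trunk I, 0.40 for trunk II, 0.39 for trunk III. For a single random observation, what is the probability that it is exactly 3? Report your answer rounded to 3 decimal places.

Conditional on each trunk, P(X = 3): I: 0.064999; II: 0.0977486; III: 0.2397.
By total probability, P(X = 3) = 0.21·0.064999 + 0.4·0.0977486 + 0.39·0.2397 = 0.146232.

0.146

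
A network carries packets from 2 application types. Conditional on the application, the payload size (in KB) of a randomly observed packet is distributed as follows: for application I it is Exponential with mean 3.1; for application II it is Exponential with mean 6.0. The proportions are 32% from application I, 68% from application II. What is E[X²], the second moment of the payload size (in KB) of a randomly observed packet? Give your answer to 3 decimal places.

For each component E[X²] = Var + (mean)², giving I: 19.22; II: 72.
Overall E[X²] = 0.32·19.22 + 0.68·72 = 55.1104.

55.110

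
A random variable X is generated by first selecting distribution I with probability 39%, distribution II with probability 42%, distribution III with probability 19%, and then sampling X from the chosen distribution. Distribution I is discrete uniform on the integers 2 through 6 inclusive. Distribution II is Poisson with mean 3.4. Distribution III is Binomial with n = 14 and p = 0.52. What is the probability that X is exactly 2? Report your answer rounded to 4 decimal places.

Conditional on each component, P(X = 2): I: 0.2; II: 0.192898; III: 0.00368081.
By total probability, P(X = 2) = 0.39·0.2 + 0.42·0.192898 + 0.19·0.00368081 = 0.159716.

0.1597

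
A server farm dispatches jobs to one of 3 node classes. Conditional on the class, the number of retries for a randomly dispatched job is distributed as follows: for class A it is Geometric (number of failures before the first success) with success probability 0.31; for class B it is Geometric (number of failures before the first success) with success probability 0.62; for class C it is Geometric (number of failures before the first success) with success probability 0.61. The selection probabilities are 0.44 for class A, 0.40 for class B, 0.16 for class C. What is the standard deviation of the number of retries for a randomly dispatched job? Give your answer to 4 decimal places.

Per component, A: μ=2.22581, E[X²]=12.1342; B: μ=0.612903, E[X²]=1.3642; C: μ=0.639344, E[X²]=1.45687.
E[X] = 0.44·2.22581 + 0.4·0.612903 + 0.16·0.639344 = 1.32681.
E[X²] = 0.44·12.1342 + 0.4·1.3642 + 0.16·1.45687 = 6.11784.
Var(X) = E[X²] − (E[X])² = 6.11784 − 1.76043 = 4.35742.
SD(X) = √4.35742 = 2.08744.

2.0874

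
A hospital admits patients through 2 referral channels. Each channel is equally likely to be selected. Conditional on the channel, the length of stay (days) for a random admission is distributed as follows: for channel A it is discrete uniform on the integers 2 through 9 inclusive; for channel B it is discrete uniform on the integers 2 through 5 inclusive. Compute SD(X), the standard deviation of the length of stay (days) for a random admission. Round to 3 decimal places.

Per component, A: μ=5.5, E[X²]=35.5; B: μ=3.5, E[X²]=13.5.
E[X] = 0.5·5.5 + 0.5·3.5 = 4.5.
E[X²] = 0.5·35.5 + 0.5·13.5 = 24.5.
Var(X) = E[X²] − (E[X])² = 24.5 − 20.25 = 4.25.
SD(X) = √4.25 = 2.06155.

2.062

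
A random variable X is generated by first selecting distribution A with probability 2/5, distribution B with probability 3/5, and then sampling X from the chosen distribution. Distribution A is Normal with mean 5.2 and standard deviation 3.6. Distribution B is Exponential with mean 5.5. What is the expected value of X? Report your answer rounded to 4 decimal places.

5.3800

Component means — A: 5.2; B: 5.5.
E[X] = 0.4·5.2 + 0.6·5.5 = 5.38.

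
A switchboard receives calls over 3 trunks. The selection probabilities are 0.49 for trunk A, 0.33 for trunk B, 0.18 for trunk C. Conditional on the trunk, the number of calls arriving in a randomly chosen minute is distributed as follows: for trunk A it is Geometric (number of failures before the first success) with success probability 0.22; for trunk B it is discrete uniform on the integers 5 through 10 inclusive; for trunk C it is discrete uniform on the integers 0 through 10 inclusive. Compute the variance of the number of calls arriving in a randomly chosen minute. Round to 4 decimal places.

13.7458

Per component, A: μ=3.54545, E[X²]=28.686; B: μ=7.5, E[X²]=59.1667; C: μ=5, E[X²]=35.
E[X] = 0.49·3.54545 + 0.33·7.5 + 0.18·5 = 5.11227.
E[X²] = 0.49·28.686 + 0.33·59.1667 + 0.18·35 = 39.8811.
Var(X) = E[X²] − (E[X])² = 39.8811 − 26.1353 = 13.7458.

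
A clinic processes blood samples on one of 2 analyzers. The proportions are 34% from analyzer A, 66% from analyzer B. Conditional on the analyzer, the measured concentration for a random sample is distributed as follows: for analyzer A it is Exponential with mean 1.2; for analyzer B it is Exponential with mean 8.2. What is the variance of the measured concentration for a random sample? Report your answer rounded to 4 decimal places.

55.8636

Per component, A: μ=1.2, E[X²]=2.88; B: μ=8.2, E[X²]=134.48.
E[X] = 0.34·1.2 + 0.66·8.2 = 5.82.
E[X²] = 0.34·2.88 + 0.66·134.48 = 89.736.
Var(X) = E[X²] − (E[X])² = 89.736 − 33.8724 = 55.8636.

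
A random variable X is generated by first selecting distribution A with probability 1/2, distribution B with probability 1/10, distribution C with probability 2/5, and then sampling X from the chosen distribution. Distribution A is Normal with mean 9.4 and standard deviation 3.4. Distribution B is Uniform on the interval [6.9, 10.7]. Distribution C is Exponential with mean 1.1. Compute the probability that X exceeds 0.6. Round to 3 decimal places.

0.829

Conditional on each component, P(X > 0.6): A: 0.995177; B: 1; C: 0.579578.
By total probability, P(X > 0.6) = 0.5·0.995177 + 0.1·1 + 0.4·0.579578 = 0.82942.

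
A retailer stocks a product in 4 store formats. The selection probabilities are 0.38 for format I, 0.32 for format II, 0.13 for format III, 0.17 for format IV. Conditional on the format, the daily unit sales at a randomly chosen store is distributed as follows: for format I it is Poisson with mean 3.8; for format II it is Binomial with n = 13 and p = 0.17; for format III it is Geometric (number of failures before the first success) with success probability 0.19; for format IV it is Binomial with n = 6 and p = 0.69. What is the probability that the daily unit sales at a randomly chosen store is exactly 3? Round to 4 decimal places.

0.1939

Conditional on each format, P(X = 3): I: 0.204588; II: 0.218019; III: 0.100974; IV: 0.195732.
By total probability, P(X = 3) = 0.38·0.204588 + 0.32·0.218019 + 0.13·0.100974 + 0.17·0.195732 = 0.193911.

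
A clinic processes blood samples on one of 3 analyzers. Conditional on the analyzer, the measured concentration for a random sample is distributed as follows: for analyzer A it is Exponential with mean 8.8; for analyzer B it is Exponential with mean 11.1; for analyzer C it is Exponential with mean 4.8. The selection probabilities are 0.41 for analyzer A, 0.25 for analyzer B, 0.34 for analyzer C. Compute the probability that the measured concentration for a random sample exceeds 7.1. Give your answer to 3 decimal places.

Conditional on each analyzer, P(X > 7.1): A: 0.446276; B: 0.527482; C: 0.227827.
By total probability, P(X > 7.1) = 0.41·0.446276 + 0.25·0.527482 + 0.34·0.227827 = 0.392305.

0.392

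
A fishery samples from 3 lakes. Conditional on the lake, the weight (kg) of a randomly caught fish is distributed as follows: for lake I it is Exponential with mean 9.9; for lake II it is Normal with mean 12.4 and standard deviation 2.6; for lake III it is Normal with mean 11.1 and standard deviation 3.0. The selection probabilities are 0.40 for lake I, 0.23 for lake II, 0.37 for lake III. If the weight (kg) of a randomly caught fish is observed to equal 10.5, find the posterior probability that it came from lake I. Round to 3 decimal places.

0.157

Likelihoods f(10.5 | ·): I: 0.0349743; II: 0.117483; III: 0.130348.
Posterior ∝ prior × likelihood. Numerator for I: 0.4·0.0349743 = 0.0139897.
Normalizing constant: 0.4·0.0349743 + 0.23·0.117483 + 0.37·0.130348 = 0.0892394.
P(I | observation) = 0.0139897 / 0.0892394 = 0.156766.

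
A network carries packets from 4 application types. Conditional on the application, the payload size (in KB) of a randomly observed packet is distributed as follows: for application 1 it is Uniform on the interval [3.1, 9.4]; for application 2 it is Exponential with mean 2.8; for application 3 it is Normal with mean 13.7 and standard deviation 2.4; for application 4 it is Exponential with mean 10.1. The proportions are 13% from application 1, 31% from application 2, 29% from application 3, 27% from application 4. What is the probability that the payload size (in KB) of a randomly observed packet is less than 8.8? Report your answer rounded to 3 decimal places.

Conditional on each application, P(X < 8.8): 1: 0.904762; 2: 0.956841; 3: 0.0205923; 4: 0.581587.
By total probability, P(X < 8.8) = 0.13·0.904762 + 0.31·0.956841 + 0.29·0.0205923 + 0.27·0.581587 = 0.57724.

0.577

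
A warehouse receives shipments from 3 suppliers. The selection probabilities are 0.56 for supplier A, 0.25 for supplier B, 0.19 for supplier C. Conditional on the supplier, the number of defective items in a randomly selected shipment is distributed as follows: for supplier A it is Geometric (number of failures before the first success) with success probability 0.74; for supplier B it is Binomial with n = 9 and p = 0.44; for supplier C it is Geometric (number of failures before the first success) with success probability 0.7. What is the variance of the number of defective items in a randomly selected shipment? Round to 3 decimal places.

Per component, A: μ=0.351351, E[X²]=0.598247; B: μ=3.96, E[X²]=17.8992; C: μ=0.428571, E[X²]=0.795918.
E[X] = 0.56·0.351351 + 0.25·3.96 + 0.19·0.428571 = 1.26819.
E[X²] = 0.56·0.598247 + 0.25·17.8992 + 0.19·0.795918 = 4.96104.
Var(X) = E[X²] − (E[X])² = 4.96104 − 1.60829 = 3.35275.

3.353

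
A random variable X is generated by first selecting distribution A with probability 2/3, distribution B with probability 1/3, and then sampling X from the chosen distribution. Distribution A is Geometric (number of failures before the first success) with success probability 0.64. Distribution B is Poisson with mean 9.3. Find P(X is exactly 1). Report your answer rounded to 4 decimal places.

0.1539

Conditional on each component, P(X = 1): A: 0.2304; B: 0.000850245.
By total probability, P(X = 1) = 0.666667·0.2304 + 0.333333·0.000850245 = 0.153883.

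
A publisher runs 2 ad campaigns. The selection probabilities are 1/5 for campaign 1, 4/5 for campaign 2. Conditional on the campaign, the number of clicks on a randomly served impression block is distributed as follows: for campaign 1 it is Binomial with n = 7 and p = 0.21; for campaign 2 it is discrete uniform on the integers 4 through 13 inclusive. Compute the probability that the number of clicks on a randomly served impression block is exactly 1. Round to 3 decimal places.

Conditional on each campaign, P(X = 1): 1: 0.357339; 2: 0.
By total probability, P(X = 1) = 0.2·0.357339 + 0.8·0 = 0.0714677.

0.071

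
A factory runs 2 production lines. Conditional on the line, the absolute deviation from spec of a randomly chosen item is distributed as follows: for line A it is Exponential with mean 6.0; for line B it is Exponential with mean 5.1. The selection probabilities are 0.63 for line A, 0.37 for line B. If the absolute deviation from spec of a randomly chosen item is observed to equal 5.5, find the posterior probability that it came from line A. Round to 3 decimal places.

Likelihoods f(5.5 | ·): A: 0.0666416; B: 0.0666919.
Posterior ∝ prior × likelihood. Numerator for A: 0.63·0.0666416 = 0.0419842.
Normalizing constant: 0.63·0.0666416 + 0.37·0.0666919 = 0.0666602.
P(A | observation) = 0.0419842 / 0.0666602 = 0.629824.

0.630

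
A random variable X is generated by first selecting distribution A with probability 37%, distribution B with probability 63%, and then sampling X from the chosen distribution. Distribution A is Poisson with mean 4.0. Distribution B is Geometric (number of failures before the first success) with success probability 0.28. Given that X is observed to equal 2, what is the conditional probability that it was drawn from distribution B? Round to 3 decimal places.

Likelihoods P(X=2 | ·): A: 0.146525; B: 0.145152.
Posterior ∝ prior × likelihood. Numerator for B: 0.63·0.145152 = 0.0914458.
Normalizing constant: 0.37·0.146525 + 0.63·0.145152 = 0.14566.
P(B | observation) = 0.0914458 / 0.14566 = 0.627803.

0.628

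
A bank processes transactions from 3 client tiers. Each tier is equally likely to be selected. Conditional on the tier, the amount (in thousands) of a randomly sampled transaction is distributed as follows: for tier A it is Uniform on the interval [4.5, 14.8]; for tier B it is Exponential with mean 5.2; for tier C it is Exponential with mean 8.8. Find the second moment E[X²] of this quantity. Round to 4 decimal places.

103.6411

For each component E[X²] = Var + (mean)², giving A: 101.963; B: 54.08; C: 154.88.
Overall E[X²] = 0.333333·101.963 + 0.333333·54.08 + 0.333333·154.88 = 103.641.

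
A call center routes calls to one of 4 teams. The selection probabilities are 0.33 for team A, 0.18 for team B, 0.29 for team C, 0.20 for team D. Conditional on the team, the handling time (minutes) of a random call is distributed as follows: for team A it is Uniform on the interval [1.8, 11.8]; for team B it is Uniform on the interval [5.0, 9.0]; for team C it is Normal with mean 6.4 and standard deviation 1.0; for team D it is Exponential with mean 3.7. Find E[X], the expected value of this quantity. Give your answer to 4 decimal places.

Component means — A: 6.8; B: 7; C: 6.4; D: 3.7.
E[X] = 0.33·6.8 + 0.18·7 + 0.29·6.4 + 0.2·3.7 = 6.1.

6.1000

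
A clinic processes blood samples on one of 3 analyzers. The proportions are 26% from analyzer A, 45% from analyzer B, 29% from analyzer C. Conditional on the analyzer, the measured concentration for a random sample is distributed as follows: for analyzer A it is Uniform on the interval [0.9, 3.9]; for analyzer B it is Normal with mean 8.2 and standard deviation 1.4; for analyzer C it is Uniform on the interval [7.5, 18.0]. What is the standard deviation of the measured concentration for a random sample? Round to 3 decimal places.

4.296

Per component, A: μ=2.4, E[X²]=6.51; B: μ=8.2, E[X²]=69.2; C: μ=12.75, E[X²]=171.75.
E[X] = 0.26·2.4 + 0.45·8.2 + 0.29·12.75 = 8.0115.
E[X²] = 0.26·6.51 + 0.45·69.2 + 0.29·171.75 = 82.6401.
Var(X) = E[X²] − (E[X])² = 82.6401 − 64.1841 = 18.456.
SD(X) = √18.456 = 4.29604.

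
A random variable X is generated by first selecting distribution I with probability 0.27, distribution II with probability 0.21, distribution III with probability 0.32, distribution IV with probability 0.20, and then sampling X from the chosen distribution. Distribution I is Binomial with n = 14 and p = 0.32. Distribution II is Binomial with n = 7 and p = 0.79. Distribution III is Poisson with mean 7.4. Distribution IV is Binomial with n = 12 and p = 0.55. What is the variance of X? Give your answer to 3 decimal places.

5.394

Per component, I: μ=4.48, E[X²]=23.1168; II: μ=5.53, E[X²]=31.7422; III: μ=7.4, E[X²]=62.16; IV: μ=6.6, E[X²]=46.53.
E[X] = 0.27·4.48 + 0.21·5.53 + 0.32·7.4 + 0.2·6.6 = 6.0589.
E[X²] = 0.27·23.1168 + 0.21·31.7422 + 0.32·62.16 + 0.2·46.53 = 42.1046.
Var(X) = E[X²] − (E[X])² = 42.1046 − 36.7103 = 5.39433.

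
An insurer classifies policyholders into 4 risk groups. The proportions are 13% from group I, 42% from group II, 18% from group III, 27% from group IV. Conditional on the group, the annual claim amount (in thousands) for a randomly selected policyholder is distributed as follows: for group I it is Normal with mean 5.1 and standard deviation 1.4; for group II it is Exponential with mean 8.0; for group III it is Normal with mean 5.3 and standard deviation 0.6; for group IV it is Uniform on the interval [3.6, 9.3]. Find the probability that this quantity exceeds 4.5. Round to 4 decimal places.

Conditional on each group, P(X > 4.5): I: 0.665882; II: 0.569783; III: 0.908789; IV: 0.842105.
By total probability, P(X > 4.5) = 0.13·0.665882 + 0.42·0.569783 + 0.18·0.908789 + 0.27·0.842105 = 0.716824.

0.7168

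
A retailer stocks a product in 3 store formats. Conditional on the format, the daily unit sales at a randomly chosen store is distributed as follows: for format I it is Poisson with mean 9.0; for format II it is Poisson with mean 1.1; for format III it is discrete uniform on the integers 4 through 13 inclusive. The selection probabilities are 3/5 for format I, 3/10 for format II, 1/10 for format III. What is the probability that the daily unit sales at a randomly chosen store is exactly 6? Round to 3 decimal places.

Conditional on each format, P(X = 6): I: 0.0910903; II: 0.00081903; III: 0.1.
By total probability, P(X = 6) = 0.6·0.0910903 + 0.3·0.00081903 + 0.1·0.1 = 0.0648999.

0.065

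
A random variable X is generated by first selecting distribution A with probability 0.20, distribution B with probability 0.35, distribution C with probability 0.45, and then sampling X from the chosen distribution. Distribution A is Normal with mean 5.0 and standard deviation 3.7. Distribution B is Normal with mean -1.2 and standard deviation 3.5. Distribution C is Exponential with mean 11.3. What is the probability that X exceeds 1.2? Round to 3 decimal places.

0.660

Conditional on each component, P(X > 1.2): A: 0.847796; B: 0.246447; C: 0.89925.
By total probability, P(X > 1.2) = 0.2·0.847796 + 0.35·0.246447 + 0.45·0.89925 = 0.660478.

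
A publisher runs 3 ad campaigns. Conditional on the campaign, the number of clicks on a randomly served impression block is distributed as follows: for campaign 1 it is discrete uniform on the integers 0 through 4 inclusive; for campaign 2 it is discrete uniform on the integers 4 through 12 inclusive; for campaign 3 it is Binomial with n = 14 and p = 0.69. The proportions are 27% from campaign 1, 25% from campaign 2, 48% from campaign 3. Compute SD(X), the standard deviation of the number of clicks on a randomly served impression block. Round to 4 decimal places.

3.7429

Per component, 1: μ=2, E[X²]=6; 2: μ=8, E[X²]=70.6667; 3: μ=9.66, E[X²]=96.3102.
E[X] = 0.27·2 + 0.25·8 + 0.48·9.66 = 7.1768.
E[X²] = 0.27·6 + 0.25·70.6667 + 0.48·96.3102 = 65.5156.
Var(X) = E[X²] − (E[X])² = 65.5156 − 51.5065 = 14.0091.
SD(X) = √14.0091 = 3.74287.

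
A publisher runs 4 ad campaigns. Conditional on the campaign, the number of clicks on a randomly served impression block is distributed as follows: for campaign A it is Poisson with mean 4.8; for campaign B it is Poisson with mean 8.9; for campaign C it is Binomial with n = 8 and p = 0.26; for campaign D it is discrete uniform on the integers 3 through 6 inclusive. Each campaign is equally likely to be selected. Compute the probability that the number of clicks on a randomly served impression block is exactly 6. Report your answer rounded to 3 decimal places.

0.122

Conditional on each campaign, P(X = 6): A: 0.139798; B: 0.0941427; C: 0.00473654; D: 0.25.
By total probability, P(X = 6) = 0.25·0.139798 + 0.25·0.0941427 + 0.25·0.00473654 + 0.25·0.25 = 0.122169.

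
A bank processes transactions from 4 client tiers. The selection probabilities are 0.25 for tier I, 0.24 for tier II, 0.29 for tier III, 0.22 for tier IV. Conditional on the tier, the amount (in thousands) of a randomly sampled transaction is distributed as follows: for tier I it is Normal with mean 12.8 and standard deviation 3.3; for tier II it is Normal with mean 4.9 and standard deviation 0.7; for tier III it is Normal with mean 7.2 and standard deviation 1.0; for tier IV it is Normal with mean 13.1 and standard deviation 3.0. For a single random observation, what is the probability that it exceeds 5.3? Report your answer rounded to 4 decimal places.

Conditional on each tier, P(X > 5.3): I: 0.988479; II: 0.283855; III: 0.971283; IV: 0.995339.
By total probability, P(X > 5.3) = 0.25·0.988479 + 0.24·0.283855 + 0.29·0.971283 + 0.22·0.995339 = 0.815892.

0.8159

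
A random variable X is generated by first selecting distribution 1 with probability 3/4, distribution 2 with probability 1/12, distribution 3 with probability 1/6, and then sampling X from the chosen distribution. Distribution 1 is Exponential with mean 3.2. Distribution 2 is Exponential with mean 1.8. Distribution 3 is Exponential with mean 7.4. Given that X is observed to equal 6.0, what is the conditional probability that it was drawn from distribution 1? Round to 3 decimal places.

0.755

Likelihoods f(6.0 | ·): 1: 0.0479234; 2: 0.0198189; 3: 0.0600672.
Posterior ∝ prior × likelihood. Numerator for 1: 0.75·0.0479234 = 0.0359426.
Normalizing constant: 0.75·0.0479234 + 0.0833333·0.0198189 + 0.166667·0.0600672 = 0.0476053.
P(1 | observation) = 0.0359426 / 0.0476053 = 0.755011.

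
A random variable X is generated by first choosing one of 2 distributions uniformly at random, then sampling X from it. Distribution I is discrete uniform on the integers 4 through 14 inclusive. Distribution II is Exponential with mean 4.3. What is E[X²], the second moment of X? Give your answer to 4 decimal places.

63.9900

For each component E[X²] = Var + (mean)², giving I: 91; II: 36.98.
Overall E[X²] = 0.5·91 + 0.5·36.98 = 63.99.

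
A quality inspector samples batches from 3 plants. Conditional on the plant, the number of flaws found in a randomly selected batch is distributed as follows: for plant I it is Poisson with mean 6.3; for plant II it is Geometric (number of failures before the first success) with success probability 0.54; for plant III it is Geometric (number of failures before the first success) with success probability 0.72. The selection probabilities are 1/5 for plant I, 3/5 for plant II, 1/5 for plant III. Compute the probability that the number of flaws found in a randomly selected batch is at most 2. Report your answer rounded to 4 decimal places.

0.7472

Conditional on each plant, P(X ≤ 2): I: 0.0498465; II: 0.902664; III: 0.978048.
By total probability, P(X ≤ 2) = 0.2·0.0498465 + 0.6·0.902664 + 0.2·0.978048 = 0.747177.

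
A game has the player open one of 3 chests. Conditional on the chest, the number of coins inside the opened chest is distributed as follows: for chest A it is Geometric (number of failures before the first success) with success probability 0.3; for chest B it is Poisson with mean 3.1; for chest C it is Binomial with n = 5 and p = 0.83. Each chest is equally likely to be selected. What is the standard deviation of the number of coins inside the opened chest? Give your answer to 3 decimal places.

2.101

Per component, A: μ=2.33333, E[X²]=13.2222; B: μ=3.1, E[X²]=12.71; C: μ=4.15, E[X²]=17.928.
E[X] = 0.333333·2.33333 + 0.333333·3.1 + 0.333333·4.15 = 3.19444.
E[X²] = 0.333333·13.2222 + 0.333333·12.71 + 0.333333·17.928 = 14.6201.
Var(X) = E[X²] − (E[X])² = 14.6201 − 10.2045 = 4.4156.
SD(X) = √4.4156 = 2.10133.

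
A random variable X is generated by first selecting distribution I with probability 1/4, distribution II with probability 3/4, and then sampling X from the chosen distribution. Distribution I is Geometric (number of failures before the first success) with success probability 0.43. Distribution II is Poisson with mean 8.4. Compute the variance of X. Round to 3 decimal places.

Per component, I: μ=1.32558, E[X²]=4.83991; II: μ=8.4, E[X²]=78.96.
E[X] = 0.25·1.32558 + 0.75·8.4 = 6.6314.
E[X²] = 0.25·4.83991 + 0.75·78.96 = 60.43.
Var(X) = E[X²] − (E[X])² = 60.43 − 43.9754 = 16.4546.

16.455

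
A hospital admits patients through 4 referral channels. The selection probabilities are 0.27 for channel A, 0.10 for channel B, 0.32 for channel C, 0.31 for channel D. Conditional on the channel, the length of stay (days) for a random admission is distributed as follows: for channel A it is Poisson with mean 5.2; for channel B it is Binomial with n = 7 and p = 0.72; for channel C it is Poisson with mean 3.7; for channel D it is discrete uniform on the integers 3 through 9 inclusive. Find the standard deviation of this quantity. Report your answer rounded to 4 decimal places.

2.1974

Per component, A: μ=5.2, E[X²]=32.24; B: μ=5.04, E[X²]=26.8128; C: μ=3.7, E[X²]=17.39; D: μ=6, E[X²]=40.
E[X] = 0.27·5.2 + 0.1·5.04 + 0.32·3.7 + 0.31·6 = 4.952.
E[X²] = 0.27·32.24 + 0.1·26.8128 + 0.32·17.39 + 0.31·40 = 29.3509.
Var(X) = E[X²] − (E[X])² = 29.3509 − 24.5223 = 4.82858.
SD(X) = √4.82858 = 2.1974.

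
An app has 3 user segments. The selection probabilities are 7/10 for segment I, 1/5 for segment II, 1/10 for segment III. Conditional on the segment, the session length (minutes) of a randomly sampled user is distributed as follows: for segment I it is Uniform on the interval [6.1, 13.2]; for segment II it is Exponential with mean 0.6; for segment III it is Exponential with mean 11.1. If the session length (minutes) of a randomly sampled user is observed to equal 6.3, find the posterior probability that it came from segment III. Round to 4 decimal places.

Likelihoods f(6.3 | ·): I: 0.140845; II: 4.58941e-05; III: 0.0510723.
Posterior ∝ prior × likelihood. Numerator for III: 0.1·0.0510723 = 0.00510723.
Normalizing constant: 0.7·0.140845 + 0.2·4.58941e-05 + 0.1·0.0510723 = 0.103708.
P(III | observation) = 0.00510723 / 0.103708 = 0.0492463.

0.0492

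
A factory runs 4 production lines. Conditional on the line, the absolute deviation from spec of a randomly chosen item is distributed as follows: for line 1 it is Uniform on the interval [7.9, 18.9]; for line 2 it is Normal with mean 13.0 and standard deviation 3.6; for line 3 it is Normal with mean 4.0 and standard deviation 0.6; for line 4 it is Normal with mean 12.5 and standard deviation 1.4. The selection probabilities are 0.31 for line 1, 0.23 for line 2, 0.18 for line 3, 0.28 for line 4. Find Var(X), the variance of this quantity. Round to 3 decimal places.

Per component, 1: μ=13.4, E[X²]=189.643; 2: μ=13, E[X²]=181.96; 3: μ=4, E[X²]=16.36; 4: μ=12.5, E[X²]=158.21.
E[X] = 0.31·13.4 + 0.23·13 + 0.18·4 + 0.28·12.5 = 11.364.
E[X²] = 0.31·189.643 + 0.23·181.96 + 0.18·16.36 + 0.28·158.21 = 147.884.
Var(X) = E[X²] − (E[X])² = 147.884 − 129.14 = 18.7433.

18.743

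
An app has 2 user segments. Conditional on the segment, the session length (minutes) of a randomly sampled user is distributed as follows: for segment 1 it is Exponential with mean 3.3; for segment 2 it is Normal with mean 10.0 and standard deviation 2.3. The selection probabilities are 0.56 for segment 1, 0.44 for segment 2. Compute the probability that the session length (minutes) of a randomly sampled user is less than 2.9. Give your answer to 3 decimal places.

Conditional on each segment, P(X < 2.9): 1: 0.584714; 2: 0.00101109.
By total probability, P(X < 2.9) = 0.56·0.584714 + 0.44·0.00101109 = 0.327885.

0.328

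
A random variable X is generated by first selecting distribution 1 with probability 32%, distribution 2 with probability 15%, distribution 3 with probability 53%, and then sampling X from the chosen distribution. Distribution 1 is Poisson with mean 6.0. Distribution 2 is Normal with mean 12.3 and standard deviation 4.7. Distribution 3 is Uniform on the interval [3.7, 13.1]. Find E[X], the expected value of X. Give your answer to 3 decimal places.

8.217

Component means — 1: 6; 2: 12.3; 3: 8.4.
E[X] = 0.32·6 + 0.15·12.3 + 0.53·8.4 = 8.217.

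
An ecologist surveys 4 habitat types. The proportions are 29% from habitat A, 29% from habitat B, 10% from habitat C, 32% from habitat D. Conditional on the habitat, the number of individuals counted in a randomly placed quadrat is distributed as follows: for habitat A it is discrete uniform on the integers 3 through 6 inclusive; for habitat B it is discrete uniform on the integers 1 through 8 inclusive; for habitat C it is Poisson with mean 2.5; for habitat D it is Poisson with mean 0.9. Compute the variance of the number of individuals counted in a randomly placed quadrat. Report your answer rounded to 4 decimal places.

5.1423

Per component, A: μ=4.5, E[X²]=21.5; B: μ=4.5, E[X²]=25.5; C: μ=2.5, E[X²]=8.75; D: μ=0.9, E[X²]=1.71.
E[X] = 0.29·4.5 + 0.29·4.5 + 0.1·2.5 + 0.32·0.9 = 3.148.
E[X²] = 0.29·21.5 + 0.29·25.5 + 0.1·8.75 + 0.32·1.71 = 15.0522.
Var(X) = E[X²] − (E[X])² = 15.0522 − 9.9099 = 5.1423.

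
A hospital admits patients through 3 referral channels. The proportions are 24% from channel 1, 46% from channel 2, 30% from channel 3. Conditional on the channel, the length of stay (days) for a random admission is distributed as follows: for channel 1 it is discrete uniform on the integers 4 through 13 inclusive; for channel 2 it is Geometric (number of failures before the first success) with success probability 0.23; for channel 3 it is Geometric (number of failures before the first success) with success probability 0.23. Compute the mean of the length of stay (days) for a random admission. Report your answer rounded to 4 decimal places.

4.5843

Component means — 1: 8.5; 2: 3.34783; 3: 3.34783.
E[X] = 0.24·8.5 + 0.46·3.34783 + 0.3·3.34783 = 4.58435.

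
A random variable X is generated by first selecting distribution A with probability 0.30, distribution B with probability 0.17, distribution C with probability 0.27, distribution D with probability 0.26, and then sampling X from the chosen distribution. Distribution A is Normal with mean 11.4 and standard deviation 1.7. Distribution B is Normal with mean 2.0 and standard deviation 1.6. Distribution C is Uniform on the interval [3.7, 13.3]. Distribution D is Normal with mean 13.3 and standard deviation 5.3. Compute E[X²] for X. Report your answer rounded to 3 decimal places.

115.846

For each component E[X²] = Var + (mean)², giving A: 132.85; B: 6.56; C: 79.93; D: 204.98.
Overall E[X²] = 0.3·132.85 + 0.17·6.56 + 0.27·79.93 + 0.26·204.98 = 115.846.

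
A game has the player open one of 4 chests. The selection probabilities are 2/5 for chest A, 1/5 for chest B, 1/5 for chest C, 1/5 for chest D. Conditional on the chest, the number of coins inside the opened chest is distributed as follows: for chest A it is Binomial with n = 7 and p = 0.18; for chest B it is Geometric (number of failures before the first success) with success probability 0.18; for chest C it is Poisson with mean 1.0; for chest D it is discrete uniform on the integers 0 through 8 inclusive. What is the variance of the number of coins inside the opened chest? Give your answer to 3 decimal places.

Per component, A: μ=1.26, E[X²]=2.6208; B: μ=4.55556, E[X²]=46.0617; C: μ=1, E[X²]=2; D: μ=4, E[X²]=22.6667.
E[X] = 0.4·1.26 + 0.2·4.55556 + 0.2·1 + 0.2·4 = 2.41511.
E[X²] = 0.4·2.6208 + 0.2·46.0617 + 0.2·2 + 0.2·22.6667 = 15.194.
Var(X) = E[X²] − (E[X])² = 15.194 − 5.83276 = 9.36124.

9.361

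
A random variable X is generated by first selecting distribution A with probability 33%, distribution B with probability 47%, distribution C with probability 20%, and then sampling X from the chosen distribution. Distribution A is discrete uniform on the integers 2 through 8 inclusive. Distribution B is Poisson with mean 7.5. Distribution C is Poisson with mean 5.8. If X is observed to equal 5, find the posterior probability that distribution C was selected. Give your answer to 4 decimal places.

Likelihoods P(X=5 | ·): A: 0.142857; B: 0.109375; C: 0.165596.
Posterior ∝ prior × likelihood. Numerator for C: 0.2·0.165596 = 0.0331193.
Normalizing constant: 0.33·0.142857 + 0.47·0.109375 + 0.2·0.165596 = 0.131668.
P(C | observation) = 0.0331193 / 0.131668 = 0.251536.

0.2515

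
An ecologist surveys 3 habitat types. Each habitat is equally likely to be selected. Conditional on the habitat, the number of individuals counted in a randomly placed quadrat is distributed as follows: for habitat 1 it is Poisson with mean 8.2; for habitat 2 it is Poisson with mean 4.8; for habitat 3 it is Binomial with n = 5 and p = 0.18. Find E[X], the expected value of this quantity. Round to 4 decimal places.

4.6333

Component means — 1: 8.2; 2: 4.8; 3: 0.9.
E[X] = 0.333333·8.2 + 0.333333·4.8 + 0.333333·0.9 = 4.63333.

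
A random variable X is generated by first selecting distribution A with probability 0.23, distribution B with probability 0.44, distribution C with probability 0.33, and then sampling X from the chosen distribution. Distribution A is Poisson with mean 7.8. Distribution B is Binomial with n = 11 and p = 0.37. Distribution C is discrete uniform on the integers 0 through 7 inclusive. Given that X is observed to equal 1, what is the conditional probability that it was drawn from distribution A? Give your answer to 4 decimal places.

0.0123

Likelihoods P(X=1 | ·): A: 0.00319593; B: 0.0400867; C: 0.125.
Posterior ∝ prior × likelihood. Numerator for A: 0.23·0.00319593 = 0.000735065.
Normalizing constant: 0.23·0.00319593 + 0.44·0.0400867 + 0.33·0.125 = 0.0596232.
P(A | observation) = 0.000735065 / 0.0596232 = 0.0123285.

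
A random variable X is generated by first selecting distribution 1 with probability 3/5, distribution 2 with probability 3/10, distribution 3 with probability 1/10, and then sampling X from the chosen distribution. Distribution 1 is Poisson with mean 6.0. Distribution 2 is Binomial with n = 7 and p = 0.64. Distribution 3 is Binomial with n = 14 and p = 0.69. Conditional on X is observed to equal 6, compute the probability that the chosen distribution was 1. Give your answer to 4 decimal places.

Likelihoods P(X=6 | ·): 1: 0.160623; 2: 0.173173; 3: 0.0276403.
Posterior ∝ prior × likelihood. Numerator for 1: 0.6·0.160623 = 0.0963739.
Normalizing constant: 0.6·0.160623 + 0.3·0.173173 + 0.1·0.0276403 = 0.15109.
P(1 | observation) = 0.0963739 / 0.15109 = 0.637858.

0.6379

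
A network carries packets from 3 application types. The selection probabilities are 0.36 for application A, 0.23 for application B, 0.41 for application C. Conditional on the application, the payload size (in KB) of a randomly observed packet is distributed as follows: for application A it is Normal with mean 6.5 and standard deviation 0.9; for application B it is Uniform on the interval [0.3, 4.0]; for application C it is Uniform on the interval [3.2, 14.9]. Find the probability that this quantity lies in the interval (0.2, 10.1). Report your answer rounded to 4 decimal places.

0.8318

Conditional on each application, P(0.2 < X < 10.1): A: 0.999968; B: 1; C: 0.589744.
By total probability, P(0.2 < X < 10.1) = 0.36·0.999968 + 0.23·1 + 0.41·0.589744 = 0.831783.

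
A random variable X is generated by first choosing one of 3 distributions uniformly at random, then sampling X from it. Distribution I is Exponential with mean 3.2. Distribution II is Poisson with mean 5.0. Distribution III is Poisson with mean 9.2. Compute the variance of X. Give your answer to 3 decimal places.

14.467

Per component, I: μ=3.2, E[X²]=20.48; II: μ=5, E[X²]=30; III: μ=9.2, E[X²]=93.84.
E[X] = 0.333333·3.2 + 0.333333·5 + 0.333333·9.2 = 5.8.
E[X²] = 0.333333·20.48 + 0.333333·30 + 0.333333·93.84 = 48.1067.
Var(X) = E[X²] − (E[X])² = 48.1067 − 33.64 = 14.4667.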